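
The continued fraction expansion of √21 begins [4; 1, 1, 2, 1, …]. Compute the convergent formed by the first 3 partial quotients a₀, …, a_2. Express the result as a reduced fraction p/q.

9/2

Start with 1.
1 + 1/(1/1) = 1 + 1/1 = 2/1
4 + 1/(2/1) = 4 + 1/2 = 9/2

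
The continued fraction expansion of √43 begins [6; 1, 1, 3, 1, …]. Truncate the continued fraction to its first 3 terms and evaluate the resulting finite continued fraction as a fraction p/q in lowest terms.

Use the convergent recurrence hₖ = aₖ·hₖ₋₁ + hₖ₋₂ (and likewise for the denominators kₖ):
a_0 = 6: 6/1
a_1 = 1: 7/1
a_2 = 1: 13/2

13/2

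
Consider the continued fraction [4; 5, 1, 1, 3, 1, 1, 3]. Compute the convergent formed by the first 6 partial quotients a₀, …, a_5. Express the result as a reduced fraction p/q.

209/50

Collapse the nested fraction from the inside out:
Start with 1.
3 + 1/(1/1) = 3 + 1/1 = 4/1
1 + 1/(4/1) = 1 + 1/4 = 5/4
1 + 1/(5/4) = 1 + 4/5 = 9/5
5 + 1/(9/5) = 5 + 5/9 = 50/9
4 + 1/(50/9) = 4 + 9/50 = 209/50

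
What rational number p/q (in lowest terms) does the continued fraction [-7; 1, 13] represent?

Start with 13.
1 + 1/(13/1) = 1 + 1/13 = 14/13
-7 + 1/(14/13) = -7 + 13/14 = -85/14

-85/14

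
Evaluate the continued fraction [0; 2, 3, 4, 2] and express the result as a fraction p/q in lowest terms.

a_0 = 0: 0/1
a_1 = 2: 1/2
a_2 = 3: 3/7
a_3 = 4: 13/30
a_4 = 2: 29/67

29/67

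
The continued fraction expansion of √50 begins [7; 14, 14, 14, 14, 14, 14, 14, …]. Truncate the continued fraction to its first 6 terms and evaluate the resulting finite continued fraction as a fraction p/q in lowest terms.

3880899/548842

Start with 14.
14 + 1/(14/1) = 14 + 1/14 = 197/14
14 + 1/(197/14) = 14 + 14/197 = 2772/197
14 + 1/(2772/197) = 14 + 197/2772 = 39005/2772
14 + 1/(39005/2772) = 14 + 2772/39005 = 548842/39005
7 + 1/(548842/39005) = 7 + 39005/548842 = 3880899/548842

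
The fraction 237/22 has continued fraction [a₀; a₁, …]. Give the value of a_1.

1

⌊237/22⌋ = 10, remainder 17
⌊22/17⌋ = 1, remainder 5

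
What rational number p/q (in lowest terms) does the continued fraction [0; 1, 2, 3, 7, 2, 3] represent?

a_0 = 0: 0/1
a_1 = 1: 1/1
a_2 = 2: 2/3
a_3 = 3: 7/10
a_4 = 7: 51/73
a_5 = 2: 109/156
a_6 = 3: 378/541

378/541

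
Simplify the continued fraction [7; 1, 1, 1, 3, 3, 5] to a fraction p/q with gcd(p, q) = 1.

a_0 = 7: 7/1
a_1 = 1: 8/1
a_2 = 1: 15/2
a_3 = 1: 23/3
a_4 = 3: 84/11
a_5 = 3: 275/36
a_6 = 5: 1459/191

1459/191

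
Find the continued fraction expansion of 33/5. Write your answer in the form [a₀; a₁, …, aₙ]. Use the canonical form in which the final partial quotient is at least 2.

Apply division with remainder until the remainder is 0:
33 ÷ 5 → quotient 6, remainder 3
5 ÷ 3 → quotient 1, remainder 2
3 ÷ 2 → quotient 1, remainder 1
2 ÷ 1 → quotient 2, remainder 0

[6; 1, 1, 2]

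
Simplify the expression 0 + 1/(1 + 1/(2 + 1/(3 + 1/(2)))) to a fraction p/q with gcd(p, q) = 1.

Start with 2.
3 + 1/(2/1) = 3 + 1/2 = 7/2
2 + 1/(7/2) = 2 + 2/7 = 16/7
1 + 1/(16/7) = 1 + 7/16 = 23/16
0 + 1/(23/16) = 0 + 16/23 = 16/23

16/23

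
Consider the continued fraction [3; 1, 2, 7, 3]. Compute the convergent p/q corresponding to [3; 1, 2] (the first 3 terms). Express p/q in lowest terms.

11/3

Work from the innermost term outward:
Start with 2.
1 + 1/(2/1) = 1 + 1/2 = 3/2
3 + 1/(3/2) = 3 + 2/3 = 11/3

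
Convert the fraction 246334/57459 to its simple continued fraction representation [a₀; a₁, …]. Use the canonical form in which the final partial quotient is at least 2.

Repeatedly divide and take the remainder:
246334 ÷ 57459 → quotient 4, remainder 16498
57459 ÷ 16498 → quotient 3, remainder 7965
16498 ÷ 7965 → quotient 2, remainder 568
7965 ÷ 568 → quotient 14, remainder 13
568 ÷ 13 → quotient 43, remainder 9
13 ÷ 9 → quotient 1, remainder 4
9 ÷ 4 → quotient 2, remainder 1
4 ÷ 1 → quotient 4, remainder 0

[4; 3, 2, 14, 43, 1, 2, 4]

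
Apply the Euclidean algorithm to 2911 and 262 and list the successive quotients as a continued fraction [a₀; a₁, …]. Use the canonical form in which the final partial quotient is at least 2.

Apply division with remainder until the remainder is 0:
2911 = 11·262 + 29, so a_0 = 11
262 = 9·29 + 1, so a_1 = 9
29 = 29·1 + 0, so a_2 = 29

[11; 9, 29]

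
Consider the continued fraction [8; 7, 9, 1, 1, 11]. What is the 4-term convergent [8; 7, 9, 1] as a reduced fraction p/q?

a_0 = 8: 8/1
a_1 = 7: 57/7
a_2 = 9: 521/64
a_3 = 1: 578/71

578/71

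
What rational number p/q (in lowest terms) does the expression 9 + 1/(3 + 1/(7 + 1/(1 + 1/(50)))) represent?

Build up convergents one term at a time:
a_0 = 9: 9/1
a_1 = 3: 28/3
a_2 = 7: 205/22
a_3 = 1: 233/25
a_4 = 50: 11855/1272

11855/1272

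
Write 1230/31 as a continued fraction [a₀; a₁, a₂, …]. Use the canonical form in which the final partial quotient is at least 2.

⌊1230/31⌋ = 39, remainder 21
⌊31/21⌋ = 1, remainder 10
⌊21/10⌋ = 2, remainder 1
⌊10/1⌋ = 10, remainder 0

[39; 1, 2, 10]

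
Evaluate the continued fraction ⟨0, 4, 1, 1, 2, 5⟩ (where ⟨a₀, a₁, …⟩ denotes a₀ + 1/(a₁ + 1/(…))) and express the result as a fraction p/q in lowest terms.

a_0 = 0: 0/1
a_1 = 4: 1/4
a_2 = 1: 1/5
a_3 = 1: 2/9
a_4 = 2: 5/23
a_5 = 5: 27/124

27/124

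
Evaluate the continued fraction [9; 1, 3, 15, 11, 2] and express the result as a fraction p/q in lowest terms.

Start with 2.
11 + 1/(2/1) = 11 + 1/2 = 23/2
15 + 1/(23/2) = 15 + 2/23 = 347/23
3 + 1/(347/23) = 3 + 23/347 = 1064/347
1 + 1/(1064/347) = 1 + 347/1064 = 1411/1064
9 + 1/(1411/1064) = 9 + 1064/1411 = 13763/1411

13763/1411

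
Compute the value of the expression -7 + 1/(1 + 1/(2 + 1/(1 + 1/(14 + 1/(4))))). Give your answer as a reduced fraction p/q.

-1501/240

Start with 4.
14 + 1/(4/1) = 14 + 1/4 = 57/4
1 + 1/(57/4) = 1 + 4/57 = 61/57
2 + 1/(61/57) = 2 + 57/61 = 179/61
1 + 1/(179/61) = 1 + 61/179 = 240/179
-7 + 1/(240/179) = -7 + 179/240 = -1501/240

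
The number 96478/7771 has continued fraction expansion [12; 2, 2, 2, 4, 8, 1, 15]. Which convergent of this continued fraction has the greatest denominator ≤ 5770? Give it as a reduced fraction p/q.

6071/489

a_0 = 12: 12/1  (≤ bound)
a_1 = 2: 25/2  (≤ bound)
a_2 = 2: 62/5  (≤ bound)
a_3 = 2: 149/12  (≤ bound)
a_4 = 4: 658/53  (≤ bound)
a_5 = 8: 5413/436  (≤ bound)
a_6 = 1: 6071/489  (≤ bound)
a_7 = 15: 96478/7771  (> 5770, stop)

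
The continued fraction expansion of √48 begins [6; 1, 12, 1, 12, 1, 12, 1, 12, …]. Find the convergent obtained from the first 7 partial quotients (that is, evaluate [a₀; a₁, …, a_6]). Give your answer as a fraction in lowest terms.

Use the convergent recurrence hₖ = aₖ·hₖ₋₁ + hₖ₋₂ (and likewise for the denominators kₖ):
a_0 = 6: 6/1
a_1 = 1: 7/1
a_2 = 12: 90/13
a_3 = 1: 97/14
a_4 = 12: 1254/181
a_5 = 1: 1351/195
a_6 = 12: 17466/2521

17466/2521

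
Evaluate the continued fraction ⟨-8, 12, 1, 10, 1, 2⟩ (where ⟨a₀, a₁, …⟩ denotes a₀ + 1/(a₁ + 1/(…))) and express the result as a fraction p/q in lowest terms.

Build up convergents one term at a time:
a_0 = -8: -8/1
a_1 = 12: -95/12
a_2 = 1: -103/13
a_3 = 10: -1125/142
a_4 = 1: -1228/155
a_5 = 2: -3581/452

-3581/452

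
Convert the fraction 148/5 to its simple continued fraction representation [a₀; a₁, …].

[29; 1, 1, 2]

Apply division with remainder until the remainder is 0:
148 = 29·5 + 3, so a_0 = 29
5 = 1·3 + 2, so a_1 = 1
3 = 1·2 + 1, so a_2 = 1
2 = 2·1 + 0, so a_3 = 2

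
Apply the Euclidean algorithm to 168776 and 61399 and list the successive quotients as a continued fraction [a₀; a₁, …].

Run the Euclidean algorithm, recording each quotient:
168776 ÷ 61399 → quotient 2, remainder 45978
61399 ÷ 45978 → quotient 1, remainder 15421
45978 ÷ 15421 → quotient 2, remainder 15136
15421 ÷ 15136 → quotient 1, remainder 285
15136 ÷ 285 → quotient 53, remainder 31
285 ÷ 31 → quotient 9, remainder 6
31 ÷ 6 → quotient 5, remainder 1
6 ÷ 1 → quotient 6, remainder 0

[2; 1, 2, 1, 53, 9, 5, 6]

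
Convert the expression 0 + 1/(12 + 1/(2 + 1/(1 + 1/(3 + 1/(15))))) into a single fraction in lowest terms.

Starting at the tail and folding back:
Start with 15.
3 + 1/(15/1) = 3 + 1/15 = 46/15
1 + 1/(46/15) = 1 + 15/46 = 61/46
2 + 1/(61/46) = 2 + 46/61 = 168/61
12 + 1/(168/61) = 12 + 61/168 = 2077/168
0 + 1/(2077/168) = 0 + 168/2077 = 168/2077

168/2077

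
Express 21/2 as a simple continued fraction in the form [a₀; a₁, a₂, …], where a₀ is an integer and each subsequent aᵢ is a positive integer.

Repeatedly divide and take the remainder:
21 ÷ 2 → quotient 10, remainder 1
2 ÷ 1 → quotient 2, remainder 0

[10; 2]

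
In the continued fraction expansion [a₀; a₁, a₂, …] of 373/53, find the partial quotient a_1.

26

⌊373/53⌋ = 7, remainder 2
⌊53/2⌋ = 26, remainder 1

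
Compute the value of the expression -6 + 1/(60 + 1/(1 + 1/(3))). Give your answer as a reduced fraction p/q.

-1454/243

Collapse the nested fraction from the inside out:
Start with 3.
1 + 1/(3/1) = 1 + 1/3 = 4/3
60 + 1/(4/3) = 60 + 3/4 = 243/4
-6 + 1/(243/4) = -6 + 4/243 = -1454/243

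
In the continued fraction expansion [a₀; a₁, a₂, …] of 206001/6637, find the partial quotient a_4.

Run the Euclidean algorithm, recording each quotient:
206001 = 31·6637 + 254, so a_0 = 31
6637 = 26·254 + 33, so a_1 = 26
254 = 7·33 + 23, so a_2 = 7
33 = 1·23 + 10, so a_3 = 1
23 = 2·10 + 3, so a_4 = 2

2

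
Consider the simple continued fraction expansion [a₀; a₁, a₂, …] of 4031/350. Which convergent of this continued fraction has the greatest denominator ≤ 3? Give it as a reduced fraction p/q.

23/2

a_0 = 11: 11/1  (≤ bound)
a_1 = 1: 12/1  (≤ bound)
a_2 = 1: 23/2  (≤ bound)
a_3 = 14: 334/29  (> 3, stop)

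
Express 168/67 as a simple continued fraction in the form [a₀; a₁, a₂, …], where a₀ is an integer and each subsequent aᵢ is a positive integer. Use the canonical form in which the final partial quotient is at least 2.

168 = 2·67 + 34, so a_0 = 2
67 = 1·34 + 33, so a_1 = 1
34 = 1·33 + 1, so a_2 = 1
33 = 33·1 + 0, so a_3 = 33

[2; 1, 1, 33]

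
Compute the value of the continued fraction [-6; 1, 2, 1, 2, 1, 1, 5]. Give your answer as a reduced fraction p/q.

-764/145

Compute successive convergents:
a_0 = -6: -6/1
a_1 = 1: -5/1
a_2 = 2: -16/3
a_3 = 1: -21/4
a_4 = 2: -58/11
a_5 = 1: -79/15
a_6 = 1: -137/26
a_7 = 5: -764/145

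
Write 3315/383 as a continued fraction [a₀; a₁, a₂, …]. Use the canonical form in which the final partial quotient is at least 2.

[8; 1, 1, 1, 9, 6, 2]

3315 ÷ 383 → quotient 8, remainder 251
383 ÷ 251 → quotient 1, remainder 132
251 ÷ 132 → quotient 1, remainder 119
132 ÷ 119 → quotient 1, remainder 13
119 ÷ 13 → quotient 9, remainder 2
13 ÷ 2 → quotient 6, remainder 1
2 ÷ 1 → quotient 2, remainder 0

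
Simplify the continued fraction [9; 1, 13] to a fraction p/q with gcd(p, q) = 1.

a_0 = 9: 9/1
a_1 = 1: 10/1
a_2 = 13: 139/14

139/14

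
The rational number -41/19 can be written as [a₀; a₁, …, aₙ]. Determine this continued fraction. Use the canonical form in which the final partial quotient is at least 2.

-41 ÷ 19 → quotient -3, remainder 16
19 ÷ 16 → quotient 1, remainder 3
16 ÷ 3 → quotient 5, remainder 1
3 ÷ 1 → quotient 3, remainder 0

[-3; 1, 5, 3]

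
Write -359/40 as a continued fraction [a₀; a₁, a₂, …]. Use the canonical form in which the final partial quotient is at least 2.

[-9; 40]

Apply division with remainder until the remainder is 0:
-359 = -9·40 + 1, so a_0 = -9
40 = 40·1 + 0, so a_1 = 40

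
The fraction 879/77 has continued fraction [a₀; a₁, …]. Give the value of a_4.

879 ÷ 77 → quotient 11, remainder 32
77 ÷ 32 → quotient 2, remainder 13
32 ÷ 13 → quotient 2, remainder 6
13 ÷ 6 → quotient 2, remainder 1
6 ÷ 1 → quotient 6, remainder 0

6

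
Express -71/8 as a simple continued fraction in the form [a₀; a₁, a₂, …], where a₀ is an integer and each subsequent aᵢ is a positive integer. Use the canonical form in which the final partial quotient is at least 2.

Apply division with remainder until the remainder is 0:
-71 = -9·8 + 1, so a_0 = -9
8 = 8·1 + 0, so a_1 = 8

[-9; 8]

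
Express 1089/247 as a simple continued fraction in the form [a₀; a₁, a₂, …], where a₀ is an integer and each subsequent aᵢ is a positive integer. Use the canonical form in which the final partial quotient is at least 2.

[4; 2, 2, 4, 11]

Apply division with remainder until the remainder is 0:
⌊1089/247⌋ = 4, remainder 101
⌊247/101⌋ = 2, remainder 45
⌊101/45⌋ = 2, remainder 11
⌊45/11⌋ = 4, remainder 1
⌊11/1⌋ = 11, remainder 0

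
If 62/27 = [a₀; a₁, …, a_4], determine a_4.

Apply division with remainder until the remainder is 0:
⌊62/27⌋ = 2, remainder 8
⌊27/8⌋ = 3, remainder 3
⌊8/3⌋ = 2, remainder 2
⌊3/2⌋ = 1, remainder 1
⌊2/1⌋ = 2, remainder 0

2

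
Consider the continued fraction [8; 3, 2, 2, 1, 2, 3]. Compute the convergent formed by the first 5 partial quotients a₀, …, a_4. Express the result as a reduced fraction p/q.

199/24

a_0 = 8: 8/1
a_1 = 3: 25/3
a_2 = 2: 58/7
a_3 = 2: 141/17
a_4 = 1: 199/24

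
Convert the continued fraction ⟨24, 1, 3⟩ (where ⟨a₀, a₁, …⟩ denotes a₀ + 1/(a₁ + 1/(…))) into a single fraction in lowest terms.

Start with 3.
1 + 1/(3/1) = 1 + 1/3 = 4/3
24 + 1/(4/3) = 24 + 3/4 = 99/4

99/4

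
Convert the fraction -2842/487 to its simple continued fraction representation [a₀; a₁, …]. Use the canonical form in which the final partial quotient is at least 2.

[-6; 6, 11, 2, 3]

Repeatedly divide and take the remainder:
-2842 ÷ 487 → quotient -6, remainder 80
487 ÷ 80 → quotient 6, remainder 7
80 ÷ 7 → quotient 11, remainder 3
7 ÷ 3 → quotient 2, remainder 1
3 ÷ 1 → quotient 3, remainder 0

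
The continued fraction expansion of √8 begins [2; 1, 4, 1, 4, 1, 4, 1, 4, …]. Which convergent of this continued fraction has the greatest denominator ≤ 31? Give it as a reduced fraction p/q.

82/29

List convergents until the denominator exceeds the bound:
a_0 = 2: 2/1  (≤ bound)
a_1 = 1: 3/1  (≤ bound)
a_2 = 4: 14/5  (≤ bound)
a_3 = 1: 17/6  (≤ bound)
a_4 = 4: 82/29  (≤ bound)
a_5 = 1: 99/35  (> 31, stop)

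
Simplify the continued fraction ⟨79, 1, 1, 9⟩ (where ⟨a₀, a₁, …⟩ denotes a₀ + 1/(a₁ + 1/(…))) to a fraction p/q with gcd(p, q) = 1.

1511/19

Starting at the tail and folding back:
Start with 9.
1 + 1/(9/1) = 1 + 1/9 = 10/9
1 + 1/(10/9) = 1 + 9/10 = 19/10
79 + 1/(19/10) = 79 + 10/19 = 1511/19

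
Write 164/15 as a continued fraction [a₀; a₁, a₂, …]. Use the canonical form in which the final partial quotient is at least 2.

[10; 1, 14]

164 ÷ 15 → quotient 10, remainder 14
15 ÷ 14 → quotient 1, remainder 1
14 ÷ 1 → quotient 14, remainder 0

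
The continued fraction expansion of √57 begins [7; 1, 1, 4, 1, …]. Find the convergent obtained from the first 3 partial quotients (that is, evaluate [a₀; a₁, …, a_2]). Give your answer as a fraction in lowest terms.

15/2

Starting at the tail and folding back:
Start with 1.
1 + 1/(1/1) = 1 + 1/1 = 2/1
7 + 1/(2/1) = 7 + 1/2 = 15/2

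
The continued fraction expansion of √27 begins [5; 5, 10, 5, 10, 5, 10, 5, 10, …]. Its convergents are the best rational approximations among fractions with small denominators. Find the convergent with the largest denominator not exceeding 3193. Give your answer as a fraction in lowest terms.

13775/2651

a_0 = 5: 5/1  (≤ bound)
a_1 = 5: 26/5  (≤ bound)
a_2 = 10: 265/51  (≤ bound)
a_3 = 5: 1351/260  (≤ bound)
a_4 = 10: 13775/2651  (≤ bound)
a_5 = 5: 70226/13515  (> 3193, stop)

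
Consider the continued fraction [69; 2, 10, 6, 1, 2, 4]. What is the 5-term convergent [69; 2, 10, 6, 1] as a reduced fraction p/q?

Build up convergents one term at a time:
a_0 = 69: 69/1
a_1 = 2: 139/2
a_2 = 10: 1459/21
a_3 = 6: 8893/128
a_4 = 1: 10352/149

10352/149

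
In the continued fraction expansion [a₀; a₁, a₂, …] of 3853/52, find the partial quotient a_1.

3853 ÷ 52 → quotient 74, remainder 5
52 ÷ 5 → quotient 10, remainder 2

10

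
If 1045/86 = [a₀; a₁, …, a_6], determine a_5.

1

1045 ÷ 86 → quotient 12, remainder 13
86 ÷ 13 → quotient 6, remainder 8
13 ÷ 8 → quotient 1, remainder 5
8 ÷ 5 → quotient 1, remainder 3
5 ÷ 3 → quotient 1, remainder 2
3 ÷ 2 → quotient 1, remainder 1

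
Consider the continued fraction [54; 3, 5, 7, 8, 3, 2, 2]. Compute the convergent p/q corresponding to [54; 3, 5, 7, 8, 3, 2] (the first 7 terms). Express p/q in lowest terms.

368351/6782

Start with 2.
3 + 1/(2/1) = 3 + 1/2 = 7/2
8 + 1/(7/2) = 8 + 2/7 = 58/7
7 + 1/(58/7) = 7 + 7/58 = 413/58
5 + 1/(413/58) = 5 + 58/413 = 2123/413
3 + 1/(2123/413) = 3 + 413/2123 = 6782/2123
54 + 1/(6782/2123) = 54 + 2123/6782 = 368351/6782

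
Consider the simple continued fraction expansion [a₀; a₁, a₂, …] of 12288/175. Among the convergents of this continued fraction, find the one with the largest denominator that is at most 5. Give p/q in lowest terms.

a_0 = 70: 70/1  (≤ bound)
a_1 = 4: 281/4  (≤ bound)
a_2 = 1: 351/5  (≤ bound)
a_3 = 1: 632/9  (> 5, stop)

351/5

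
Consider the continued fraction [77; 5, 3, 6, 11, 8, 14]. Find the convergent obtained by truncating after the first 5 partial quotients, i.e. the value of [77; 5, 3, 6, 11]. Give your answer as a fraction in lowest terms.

Start with 11.
6 + 1/(11/1) = 6 + 1/11 = 67/11
3 + 1/(67/11) = 3 + 11/67 = 212/67
5 + 1/(212/67) = 5 + 67/212 = 1127/212
77 + 1/(1127/212) = 77 + 212/1127 = 86991/1127

86991/1127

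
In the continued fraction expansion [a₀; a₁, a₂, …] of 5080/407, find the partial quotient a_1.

2

⌊5080/407⌋ = 12, remainder 196
⌊407/196⌋ = 2, remainder 15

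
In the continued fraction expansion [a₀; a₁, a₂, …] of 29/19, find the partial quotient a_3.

9

Run the Euclidean algorithm, recording each quotient:
29 ÷ 19 → quotient 1, remainder 10
19 ÷ 10 → quotient 1, remainder 9
10 ÷ 9 → quotient 1, remainder 1
9 ÷ 1 → quotient 9, remainder 0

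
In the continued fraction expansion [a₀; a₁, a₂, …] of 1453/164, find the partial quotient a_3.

7

1453 = 8·164 + 141, so a_0 = 8
164 = 1·141 + 23, so a_1 = 1
141 = 6·23 + 3, so a_2 = 6
23 = 7·3 + 2, so a_3 = 7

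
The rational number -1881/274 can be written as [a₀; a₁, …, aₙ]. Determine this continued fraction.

-1881 = -7·274 + 37, so a_0 = -7
274 = 7·37 + 15, so a_1 = 7
37 = 2·15 + 7, so a_2 = 2
15 = 2·7 + 1, so a_3 = 2
7 = 7·1 + 0, so a_4 = 7

[-7; 7, 2, 2, 7]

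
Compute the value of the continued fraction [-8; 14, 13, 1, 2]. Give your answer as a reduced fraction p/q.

-4575/577

Work from the innermost term outward:
Start with 2.
1 + 1/(2/1) = 1 + 1/2 = 3/2
13 + 1/(3/2) = 13 + 2/3 = 41/3
14 + 1/(41/3) = 14 + 3/41 = 577/41
-8 + 1/(577/41) = -8 + 41/577 = -4575/577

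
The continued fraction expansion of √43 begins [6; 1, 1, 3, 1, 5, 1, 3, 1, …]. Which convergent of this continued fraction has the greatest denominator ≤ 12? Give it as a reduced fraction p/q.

59/9

a_0 = 6: 6/1  (≤ bound)
a_1 = 1: 7/1  (≤ bound)
a_2 = 1: 13/2  (≤ bound)
a_3 = 3: 46/7  (≤ bound)
a_4 = 1: 59/9  (≤ bound)
a_5 = 5: 341/52  (> 12, stop)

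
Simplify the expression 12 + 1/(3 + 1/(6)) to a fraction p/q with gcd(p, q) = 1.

234/19

Start with 6.
3 + 1/(6/1) = 3 + 1/6 = 19/6
12 + 1/(19/6) = 12 + 6/19 = 234/19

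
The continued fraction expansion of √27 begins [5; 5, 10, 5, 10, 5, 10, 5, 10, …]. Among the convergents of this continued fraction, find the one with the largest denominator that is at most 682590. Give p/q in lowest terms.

List convergents until the denominator exceeds the bound:
a_0 = 5: 5/1  (≤ bound)
a_1 = 5: 26/5  (≤ bound)
a_2 = 10: 265/51  (≤ bound)
a_3 = 5: 1351/260  (≤ bound)
a_4 = 10: 13775/2651  (≤ bound)
a_5 = 5: 70226/13515  (≤ bound)
a_6 = 10: 716035/137801  (≤ bound)
a_7 = 5: 3650401/702520  (> 682590, stop)

716035/137801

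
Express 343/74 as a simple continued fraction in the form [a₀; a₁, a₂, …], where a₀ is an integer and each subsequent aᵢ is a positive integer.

[4; 1, 1, 1, 2, 1, 6]

Apply division with remainder until the remainder is 0:
⌊343/74⌋ = 4, remainder 47
⌊74/47⌋ = 1, remainder 27
⌊47/27⌋ = 1, remainder 20
⌊27/20⌋ = 1, remainder 7
⌊20/7⌋ = 2, remainder 6
⌊7/6⌋ = 1, remainder 1
⌊6/1⌋ = 6, remainder 0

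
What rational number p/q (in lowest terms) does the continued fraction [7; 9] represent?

a_0 = 7: 7/1
a_1 = 9: 64/9

64/9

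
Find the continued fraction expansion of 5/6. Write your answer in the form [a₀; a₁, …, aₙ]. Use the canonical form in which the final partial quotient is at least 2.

Apply division with remainder until the remainder is 0:
5 ÷ 6 → quotient 0, remainder 5
6 ÷ 5 → quotient 1, remainder 1
5 ÷ 1 → quotient 5, remainder 0

[0; 1, 5]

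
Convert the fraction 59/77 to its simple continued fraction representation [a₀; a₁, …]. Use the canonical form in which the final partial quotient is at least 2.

59 ÷ 77 → quotient 0, remainder 59
77 ÷ 59 → quotient 1, remainder 18
59 ÷ 18 → quotient 3, remainder 5
18 ÷ 5 → quotient 3, remainder 3
5 ÷ 3 → quotient 1, remainder 2
3 ÷ 2 → quotient 1, remainder 1
2 ÷ 1 → quotient 2, remainder 0

[0; 1, 3, 3, 1, 1, 2]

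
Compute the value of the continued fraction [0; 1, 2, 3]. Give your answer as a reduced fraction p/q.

a_0 = 0: 0/1
a_1 = 1: 1/1
a_2 = 2: 2/3
a_3 = 3: 7/10

7/10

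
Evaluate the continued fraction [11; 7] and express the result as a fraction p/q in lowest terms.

Start with 7.
11 + 1/(7/1) = 11 + 1/7 = 78/7

78/7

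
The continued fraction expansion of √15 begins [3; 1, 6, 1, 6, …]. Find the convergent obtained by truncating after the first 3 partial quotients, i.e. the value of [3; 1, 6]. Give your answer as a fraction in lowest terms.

Starting at the tail and folding back:
Start with 6.
1 + 1/(6/1) = 1 + 1/6 = 7/6
3 + 1/(7/6) = 3 + 6/7 = 27/7

27/7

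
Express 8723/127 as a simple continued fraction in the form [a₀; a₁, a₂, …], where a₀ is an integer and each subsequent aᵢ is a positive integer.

⌊8723/127⌋ = 68, remainder 87
⌊127/87⌋ = 1, remainder 40
⌊87/40⌋ = 2, remainder 7
⌊40/7⌋ = 5, remainder 5
⌊7/5⌋ = 1, remainder 2
⌊5/2⌋ = 2, remainder 1
⌊2/1⌋ = 2, remainder 0

[68; 1, 2, 5, 1, 2, 2]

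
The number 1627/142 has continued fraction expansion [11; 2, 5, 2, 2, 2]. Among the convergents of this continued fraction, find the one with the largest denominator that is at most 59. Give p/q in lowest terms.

a_0 = 11: 11/1  (≤ bound)
a_1 = 2: 23/2  (≤ bound)
a_2 = 5: 126/11  (≤ bound)
a_3 = 2: 275/24  (≤ bound)
a_4 = 2: 676/59  (≤ bound)
a_5 = 2: 1627/142  (> 59, stop)

676/59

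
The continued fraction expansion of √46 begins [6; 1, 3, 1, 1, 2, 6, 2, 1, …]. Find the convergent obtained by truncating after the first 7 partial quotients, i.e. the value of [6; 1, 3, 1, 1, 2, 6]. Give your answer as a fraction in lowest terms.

Start with 6.
2 + 1/(6/1) = 2 + 1/6 = 13/6
1 + 1/(13/6) = 1 + 6/13 = 19/13
1 + 1/(19/13) = 1 + 13/19 = 32/19
3 + 1/(32/19) = 3 + 19/32 = 115/32
1 + 1/(115/32) = 1 + 32/115 = 147/115
6 + 1/(147/115) = 6 + 115/147 = 997/147

997/147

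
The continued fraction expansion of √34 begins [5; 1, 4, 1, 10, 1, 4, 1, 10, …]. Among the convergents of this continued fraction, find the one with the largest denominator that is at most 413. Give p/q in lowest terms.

2035/349

a_0 = 5: 5/1  (≤ bound)
a_1 = 1: 6/1  (≤ bound)
a_2 = 4: 29/5  (≤ bound)
a_3 = 1: 35/6  (≤ bound)
a_4 = 10: 379/65  (≤ bound)
a_5 = 1: 414/71  (≤ bound)
a_6 = 4: 2035/349  (≤ bound)
a_7 = 1: 2449/420  (> 413, stop)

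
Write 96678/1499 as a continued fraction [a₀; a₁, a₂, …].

[64; 2, 49, 2, 7]

Apply division with remainder until the remainder is 0:
96678 = 64·1499 + 742, so a_0 = 64
1499 = 2·742 + 15, so a_1 = 2
742 = 49·15 + 7, so a_2 = 49
15 = 2·7 + 1, so a_3 = 2
7 = 7·1 + 0, so a_4 = 7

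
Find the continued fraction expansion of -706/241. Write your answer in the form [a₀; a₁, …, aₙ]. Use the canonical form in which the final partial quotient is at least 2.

⌊-706/241⌋ = -3, remainder 17
⌊241/17⌋ = 14, remainder 3
⌊17/3⌋ = 5, remainder 2
⌊3/2⌋ = 1, remainder 1
⌊2/1⌋ = 2, remainder 0

[-3; 14, 5, 1, 2]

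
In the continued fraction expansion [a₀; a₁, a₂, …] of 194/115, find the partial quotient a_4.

7

194 = 1·115 + 79, so a_0 = 1
115 = 1·79 + 36, so a_1 = 1
79 = 2·36 + 7, so a_2 = 2
36 = 5·7 + 1, so a_3 = 5
7 = 7·1 + 0, so a_4 = 7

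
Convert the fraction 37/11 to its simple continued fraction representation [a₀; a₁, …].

[3; 2, 1, 3]

Run the Euclidean algorithm, recording each quotient:
37 ÷ 11 → quotient 3, remainder 4
11 ÷ 4 → quotient 2, remainder 3
4 ÷ 3 → quotient 1, remainder 1
3 ÷ 1 → quotient 3, remainder 0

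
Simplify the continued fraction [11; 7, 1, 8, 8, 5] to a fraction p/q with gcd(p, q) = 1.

32835/2951

Start with 5.
8 + 1/(5/1) = 8 + 1/5 = 41/5
8 + 1/(41/5) = 8 + 5/41 = 333/41
1 + 1/(333/41) = 1 + 41/333 = 374/333
7 + 1/(374/333) = 7 + 333/374 = 2951/374
11 + 1/(2951/374) = 11 + 374/2951 = 32835/2951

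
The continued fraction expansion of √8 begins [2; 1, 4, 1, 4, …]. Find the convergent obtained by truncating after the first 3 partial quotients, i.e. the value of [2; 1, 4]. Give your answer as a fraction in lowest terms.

14/5

Work from the innermost term outward:
Start with 4.
1 + 1/(4/1) = 1 + 1/4 = 5/4
2 + 1/(5/4) = 2 + 4/5 = 14/5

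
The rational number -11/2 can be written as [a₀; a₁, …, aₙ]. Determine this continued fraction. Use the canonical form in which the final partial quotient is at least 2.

⌊-11/2⌋ = -6, remainder 1
⌊2/1⌋ = 2, remainder 0

[-6; 2]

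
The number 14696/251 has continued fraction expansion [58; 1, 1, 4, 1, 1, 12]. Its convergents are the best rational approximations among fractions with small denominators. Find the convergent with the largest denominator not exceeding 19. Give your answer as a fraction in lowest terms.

644/11

List convergents until the denominator exceeds the bound:
a_0 = 58: 58/1  (≤ bound)
a_1 = 1: 59/1  (≤ bound)
a_2 = 1: 117/2  (≤ bound)
a_3 = 4: 527/9  (≤ bound)
a_4 = 1: 644/11  (≤ bound)
a_5 = 1: 1171/20  (> 19, stop)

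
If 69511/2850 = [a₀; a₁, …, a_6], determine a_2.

Apply division with remainder until the remainder is 0:
69511 = 24·2850 + 1111, so a_0 = 24
2850 = 2·1111 + 628, so a_1 = 2
1111 = 1·628 + 483, so a_2 = 1

1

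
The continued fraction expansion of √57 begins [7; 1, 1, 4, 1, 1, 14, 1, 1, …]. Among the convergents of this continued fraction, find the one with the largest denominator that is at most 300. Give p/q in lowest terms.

2197/291

a_0 = 7: 7/1  (≤ bound)
a_1 = 1: 8/1  (≤ bound)
a_2 = 1: 15/2  (≤ bound)
a_3 = 4: 68/9  (≤ bound)
a_4 = 1: 83/11  (≤ bound)
a_5 = 1: 151/20  (≤ bound)
a_6 = 14: 2197/291  (≤ bound)
a_7 = 1: 2348/311  (> 300, stop)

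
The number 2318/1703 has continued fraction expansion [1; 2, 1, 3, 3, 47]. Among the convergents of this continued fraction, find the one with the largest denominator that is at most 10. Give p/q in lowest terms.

List convergents until the denominator exceeds the bound:
a_0 = 1: 1/1  (≤ bound)
a_1 = 2: 3/2  (≤ bound)
a_2 = 1: 4/3  (≤ bound)
a_3 = 3: 15/11  (> 10, stop)

4/3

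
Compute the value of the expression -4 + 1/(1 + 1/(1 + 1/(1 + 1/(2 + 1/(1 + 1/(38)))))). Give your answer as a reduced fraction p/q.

Compute successive convergents:
a_0 = -4: -4/1
a_1 = 1: -3/1
a_2 = 1: -7/2
a_3 = 1: -10/3
a_4 = 2: -27/8
a_5 = 1: -37/11
a_6 = 38: -1433/426

-1433/426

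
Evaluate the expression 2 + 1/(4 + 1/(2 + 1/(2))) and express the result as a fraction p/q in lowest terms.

Build up convergents one term at a time:
a_0 = 2: 2/1
a_1 = 4: 9/4
a_2 = 2: 20/9
a_3 = 2: 49/22

49/22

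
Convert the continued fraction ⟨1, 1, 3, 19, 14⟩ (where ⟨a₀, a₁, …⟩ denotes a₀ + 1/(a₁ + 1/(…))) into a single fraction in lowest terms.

1897/1082

Use the convergent recurrence hₖ = aₖ·hₖ₋₁ + hₖ₋₂ (and likewise for the denominators kₖ):
a_0 = 1: 1/1
a_1 = 1: 2/1
a_2 = 3: 7/4
a_3 = 19: 135/77
a_4 = 14: 1897/1082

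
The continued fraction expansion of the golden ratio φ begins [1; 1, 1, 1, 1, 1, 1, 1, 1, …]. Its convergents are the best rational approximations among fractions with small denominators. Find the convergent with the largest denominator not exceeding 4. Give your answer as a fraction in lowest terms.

List convergents until the denominator exceeds the bound:
a_0 = 1: 1/1  (≤ bound)
a_1 = 1: 2/1  (≤ bound)
a_2 = 1: 3/2  (≤ bound)
a_3 = 1: 5/3  (≤ bound)
a_4 = 1: 8/5  (> 4, stop)

5/3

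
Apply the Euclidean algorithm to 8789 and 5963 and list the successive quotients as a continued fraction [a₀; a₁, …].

8789 = 1·5963 + 2826, so a_0 = 1
5963 = 2·2826 + 311, so a_1 = 2
2826 = 9·311 + 27, so a_2 = 9
311 = 11·27 + 14, so a_3 = 11
27 = 1·14 + 13, so a_4 = 1
14 = 1·13 + 1, so a_5 = 1
13 = 13·1 + 0, so a_6 = 13

[1; 2, 9, 11, 1, 1, 13]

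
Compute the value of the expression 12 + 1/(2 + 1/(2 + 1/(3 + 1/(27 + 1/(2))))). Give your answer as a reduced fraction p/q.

a_0 = 12: 12/1
a_1 = 2: 25/2
a_2 = 2: 62/5
a_3 = 3: 211/17
a_4 = 27: 5759/464
a_5 = 2: 11729/945

11729/945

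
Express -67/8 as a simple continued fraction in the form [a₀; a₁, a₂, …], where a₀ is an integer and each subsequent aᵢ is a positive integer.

⌊-67/8⌋ = -9, remainder 5
⌊8/5⌋ = 1, remainder 3
⌊5/3⌋ = 1, remainder 2
⌊3/2⌋ = 1, remainder 1
⌊2/1⌋ = 2, remainder 0

[-9; 1, 1, 1, 2]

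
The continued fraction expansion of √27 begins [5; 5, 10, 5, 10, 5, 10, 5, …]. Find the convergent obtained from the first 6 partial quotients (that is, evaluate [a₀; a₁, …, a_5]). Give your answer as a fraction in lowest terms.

a_0 = 5: 5/1
a_1 = 5: 26/5
a_2 = 10: 265/51
a_3 = 5: 1351/260
a_4 = 10: 13775/2651
a_5 = 5: 70226/13515

70226/13515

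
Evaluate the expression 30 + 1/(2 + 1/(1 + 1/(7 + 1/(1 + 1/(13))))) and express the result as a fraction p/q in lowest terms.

10955/361

Start with 13.
1 + 1/(13/1) = 1 + 1/13 = 14/13
7 + 1/(14/13) = 7 + 13/14 = 111/14
1 + 1/(111/14) = 1 + 14/111 = 125/111
2 + 1/(125/111) = 2 + 111/125 = 361/125
30 + 1/(361/125) = 30 + 125/361 = 10955/361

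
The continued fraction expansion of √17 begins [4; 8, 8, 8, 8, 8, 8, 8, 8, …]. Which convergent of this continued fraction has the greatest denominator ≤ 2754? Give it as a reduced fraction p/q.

a_0 = 4: 4/1  (≤ bound)
a_1 = 8: 33/8  (≤ bound)
a_2 = 8: 268/65  (≤ bound)
a_3 = 8: 2177/528  (≤ bound)
a_4 = 8: 17684/4289  (> 2754, stop)

2177/528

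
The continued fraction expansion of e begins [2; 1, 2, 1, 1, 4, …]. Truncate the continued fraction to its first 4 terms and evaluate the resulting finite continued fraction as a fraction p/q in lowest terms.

a_0 = 2: 2/1
a_1 = 1: 3/1
a_2 = 2: 8/3
a_3 = 1: 11/4

11/4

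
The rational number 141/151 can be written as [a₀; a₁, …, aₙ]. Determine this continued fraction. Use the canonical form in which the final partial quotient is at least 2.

141 ÷ 151 → quotient 0, remainder 141
151 ÷ 141 → quotient 1, remainder 10
141 ÷ 10 → quotient 14, remainder 1
10 ÷ 1 → quotient 10, remainder 0

[0; 1, 14, 10]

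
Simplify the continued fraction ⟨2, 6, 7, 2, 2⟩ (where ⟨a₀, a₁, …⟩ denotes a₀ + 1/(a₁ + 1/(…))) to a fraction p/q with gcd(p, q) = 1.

Start with 2.
2 + 1/(2/1) = 2 + 1/2 = 5/2
7 + 1/(5/2) = 7 + 2/5 = 37/5
6 + 1/(37/5) = 6 + 5/37 = 227/37
2 + 1/(227/37) = 2 + 37/227 = 491/227

491/227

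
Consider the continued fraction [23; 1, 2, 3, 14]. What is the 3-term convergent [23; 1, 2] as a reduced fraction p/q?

71/3

Start with 2.
1 + 1/(2/1) = 1 + 1/2 = 3/2
23 + 1/(3/2) = 23 + 2/3 = 71/3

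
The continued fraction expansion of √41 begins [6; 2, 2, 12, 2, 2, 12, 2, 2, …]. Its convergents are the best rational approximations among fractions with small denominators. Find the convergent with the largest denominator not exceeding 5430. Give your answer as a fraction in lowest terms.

25414/3969

a_0 = 6: 6/1  (≤ bound)
a_1 = 2: 13/2  (≤ bound)
a_2 = 2: 32/5  (≤ bound)
a_3 = 12: 397/62  (≤ bound)
a_4 = 2: 826/129  (≤ bound)
a_5 = 2: 2049/320  (≤ bound)
a_6 = 12: 25414/3969  (≤ bound)
a_7 = 2: 52877/8258  (> 5430, stop)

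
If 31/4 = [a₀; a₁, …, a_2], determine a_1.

⌊31/4⌋ = 7, remainder 3
⌊4/3⌋ = 1, remainder 1

1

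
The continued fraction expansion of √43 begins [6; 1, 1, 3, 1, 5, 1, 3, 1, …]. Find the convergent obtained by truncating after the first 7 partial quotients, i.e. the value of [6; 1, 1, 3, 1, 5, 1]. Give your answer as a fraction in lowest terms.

Work from the innermost term outward:
Start with 1.
5 + 1/(1/1) = 5 + 1/1 = 6/1
1 + 1/(6/1) = 1 + 1/6 = 7/6
3 + 1/(7/6) = 3 + 6/7 = 27/7
1 + 1/(27/7) = 1 + 7/27 = 34/27
1 + 1/(34/27) = 1 + 27/34 = 61/34
6 + 1/(61/34) = 6 + 34/61 = 400/61

400/61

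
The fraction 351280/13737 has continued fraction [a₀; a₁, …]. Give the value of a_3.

2

⌊351280/13737⌋ = 25, remainder 7855
⌊13737/7855⌋ = 1, remainder 5882
⌊7855/5882⌋ = 1, remainder 1973
⌊5882/1973⌋ = 2, remainder 1936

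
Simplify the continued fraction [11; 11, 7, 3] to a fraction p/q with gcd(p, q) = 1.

2717/245

Compute successive convergents:
a_0 = 11: 11/1
a_1 = 11: 122/11
a_2 = 7: 865/78
a_3 = 3: 2717/245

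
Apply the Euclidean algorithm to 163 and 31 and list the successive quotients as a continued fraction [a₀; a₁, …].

Run the Euclidean algorithm, recording each quotient:
⌊163/31⌋ = 5, remainder 8
⌊31/8⌋ = 3, remainder 7
⌊8/7⌋ = 1, remainder 1
⌊7/1⌋ = 7, remainder 0

[5; 3, 1, 7]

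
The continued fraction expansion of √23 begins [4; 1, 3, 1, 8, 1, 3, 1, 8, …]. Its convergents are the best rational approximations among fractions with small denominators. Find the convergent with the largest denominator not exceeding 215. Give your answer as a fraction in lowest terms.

916/191

a_0 = 4: 4/1  (≤ bound)
a_1 = 1: 5/1  (≤ bound)
a_2 = 3: 19/4  (≤ bound)
a_3 = 1: 24/5  (≤ bound)
a_4 = 8: 211/44  (≤ bound)
a_5 = 1: 235/49  (≤ bound)
a_6 = 3: 916/191  (≤ bound)
a_7 = 1: 1151/240  (> 215, stop)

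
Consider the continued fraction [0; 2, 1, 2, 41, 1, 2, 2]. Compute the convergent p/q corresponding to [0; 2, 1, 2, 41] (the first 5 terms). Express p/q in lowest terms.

Collapse the nested fraction from the inside out:
Start with 41.
2 + 1/(41/1) = 2 + 1/41 = 83/41
1 + 1/(83/41) = 1 + 41/83 = 124/83
2 + 1/(124/83) = 2 + 83/124 = 331/124
0 + 1/(331/124) = 0 + 124/331 = 124/331

124/331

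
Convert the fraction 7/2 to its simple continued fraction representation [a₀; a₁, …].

[3; 2]

Repeatedly divide and take the remainder:
⌊7/2⌋ = 3, remainder 1
⌊2/1⌋ = 2, remainder 0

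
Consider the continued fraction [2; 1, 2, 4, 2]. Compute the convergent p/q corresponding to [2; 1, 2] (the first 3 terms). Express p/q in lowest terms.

8/3

a_0 = 2: 2/1
a_1 = 1: 3/1
a_2 = 2: 8/3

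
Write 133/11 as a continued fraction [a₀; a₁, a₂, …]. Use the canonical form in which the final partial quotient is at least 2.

[12; 11]

133 = 12·11 + 1, so a_0 = 12
11 = 11·1 + 0, so a_1 = 11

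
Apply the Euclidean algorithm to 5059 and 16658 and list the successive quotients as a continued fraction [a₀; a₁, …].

5059 = 0·16658 + 5059, so a_0 = 0
16658 = 3·5059 + 1481, so a_1 = 3
5059 = 3·1481 + 616, so a_2 = 3
1481 = 2·616 + 249, so a_3 = 2
616 = 2·249 + 118, so a_4 = 2
249 = 2·118 + 13, so a_5 = 2
118 = 9·13 + 1, so a_6 = 9
13 = 13·1 + 0, so a_7 = 13

[0; 3, 3, 2, 2, 2, 9, 13]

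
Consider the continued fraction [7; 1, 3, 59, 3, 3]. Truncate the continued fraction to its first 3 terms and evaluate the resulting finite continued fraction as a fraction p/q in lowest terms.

a_0 = 7: 7/1
a_1 = 1: 8/1
a_2 = 3: 31/4

31/4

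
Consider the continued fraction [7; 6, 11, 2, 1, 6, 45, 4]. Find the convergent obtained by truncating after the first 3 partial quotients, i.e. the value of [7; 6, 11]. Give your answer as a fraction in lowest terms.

Start with 11.
6 + 1/(11/1) = 6 + 1/11 = 67/11
7 + 1/(67/11) = 7 + 11/67 = 480/67

480/67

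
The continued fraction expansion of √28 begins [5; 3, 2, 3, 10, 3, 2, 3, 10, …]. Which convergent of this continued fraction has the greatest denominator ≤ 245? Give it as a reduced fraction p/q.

127/24

List convergents until the denominator exceeds the bound:
a_0 = 5: 5/1  (≤ bound)
a_1 = 3: 16/3  (≤ bound)
a_2 = 2: 37/7  (≤ bound)
a_3 = 3: 127/24  (≤ bound)
a_4 = 10: 1307/247  (> 245, stop)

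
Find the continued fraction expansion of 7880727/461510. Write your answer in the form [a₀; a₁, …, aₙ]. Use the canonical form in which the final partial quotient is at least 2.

Apply division with remainder until the remainder is 0:
7880727 = 17·461510 + 35057, so a_0 = 17
461510 = 13·35057 + 5769, so a_1 = 13
35057 = 6·5769 + 443, so a_2 = 6
5769 = 13·443 + 10, so a_3 = 13
443 = 44·10 + 3, so a_4 = 44
10 = 3·3 + 1, so a_5 = 3
3 = 3·1 + 0, so a_6 = 3

[17; 13, 6, 13, 44, 3, 3]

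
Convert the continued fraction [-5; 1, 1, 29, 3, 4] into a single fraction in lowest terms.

-3481/775

Collapse the nested fraction from the inside out:
Start with 4.
3 + 1/(4/1) = 3 + 1/4 = 13/4
29 + 1/(13/4) = 29 + 4/13 = 381/13
1 + 1/(381/13) = 1 + 13/381 = 394/381
1 + 1/(394/381) = 1 + 381/394 = 775/394
-5 + 1/(775/394) = -5 + 394/775 = -3481/775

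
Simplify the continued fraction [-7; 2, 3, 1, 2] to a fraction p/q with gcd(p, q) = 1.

-164/25

Collapse the nested fraction from the inside out:
Start with 2.
1 + 1/(2/1) = 1 + 1/2 = 3/2
3 + 1/(3/2) = 3 + 2/3 = 11/3
2 + 1/(11/3) = 2 + 3/11 = 25/11
-7 + 1/(25/11) = -7 + 11/25 = -164/25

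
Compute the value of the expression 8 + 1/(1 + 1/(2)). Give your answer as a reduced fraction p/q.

26/3

Work from the innermost term outward:
Start with 2.
1 + 1/(2/1) = 1 + 1/2 = 3/2
8 + 1/(3/2) = 8 + 2/3 = 26/3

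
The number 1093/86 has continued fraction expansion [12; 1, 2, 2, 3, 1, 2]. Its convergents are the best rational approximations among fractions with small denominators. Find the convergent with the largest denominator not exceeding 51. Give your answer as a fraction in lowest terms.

394/31

a_0 = 12: 12/1  (≤ bound)
a_1 = 1: 13/1  (≤ bound)
a_2 = 2: 38/3  (≤ bound)
a_3 = 2: 89/7  (≤ bound)
a_4 = 3: 305/24  (≤ bound)
a_5 = 1: 394/31  (≤ bound)
a_6 = 2: 1093/86  (> 51, stop)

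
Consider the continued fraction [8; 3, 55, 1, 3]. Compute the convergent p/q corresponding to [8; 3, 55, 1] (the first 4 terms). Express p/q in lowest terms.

1408/169

Compute successive convergents:
a_0 = 8: 8/1
a_1 = 3: 25/3
a_2 = 55: 1383/166
a_3 = 1: 1408/169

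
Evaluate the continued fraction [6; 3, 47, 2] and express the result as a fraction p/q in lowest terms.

1817/287

Start with 2.
47 + 1/(2/1) = 47 + 1/2 = 95/2
3 + 1/(95/2) = 3 + 2/95 = 287/95
6 + 1/(287/95) = 6 + 95/287 = 1817/287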